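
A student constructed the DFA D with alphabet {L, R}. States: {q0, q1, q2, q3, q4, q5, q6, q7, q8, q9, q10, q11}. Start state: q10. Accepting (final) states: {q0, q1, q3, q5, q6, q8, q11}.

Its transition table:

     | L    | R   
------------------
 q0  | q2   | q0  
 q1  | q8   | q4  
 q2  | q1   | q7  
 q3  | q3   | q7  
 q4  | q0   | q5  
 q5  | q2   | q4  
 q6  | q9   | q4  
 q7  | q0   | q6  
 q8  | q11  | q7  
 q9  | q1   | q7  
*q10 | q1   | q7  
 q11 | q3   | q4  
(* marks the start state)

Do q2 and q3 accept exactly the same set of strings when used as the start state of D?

No

Every state is reachable, so we keep all 12.
Initial partition by acceptance: {q0,q1,q3,q5,q6,q8,q11} | {q2,q4,q7,q9,q10}.
On input L, block {q0,q1,q3,q5,q6,q8,q11} splits into {q1,q3,q8,q11} and {q0,q5,q6}.
Split {q2,q4,q7,q9,q10} by δ(·,L) → {q2,q9,q10} and {q4,q7}.
On input R, block {q0,q5,q6} splits into {q5,q6} and {q0}.
No further refinement is possible. Final partition (5 blocks): {q1,q3,q8,q11} | {q2,q9,q10} | {q5,q6} | {q4,q7} | {q0}.
q2 and q3 end up in different blocks, so they are distinguishable. For instance, the string 'ε' is accepted from only q3.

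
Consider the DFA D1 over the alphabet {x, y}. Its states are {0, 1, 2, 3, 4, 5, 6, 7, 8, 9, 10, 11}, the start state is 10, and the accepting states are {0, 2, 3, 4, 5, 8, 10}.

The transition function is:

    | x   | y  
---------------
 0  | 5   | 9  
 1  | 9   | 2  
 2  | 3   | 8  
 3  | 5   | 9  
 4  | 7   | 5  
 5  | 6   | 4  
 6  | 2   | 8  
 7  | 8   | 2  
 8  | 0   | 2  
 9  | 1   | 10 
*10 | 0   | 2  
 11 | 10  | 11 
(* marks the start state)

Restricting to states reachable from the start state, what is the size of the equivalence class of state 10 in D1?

3

First remove the unreachable states {11}; 11 states remain.
Start with accepting vs non-accepting: {0,2,3,4,5,8,10} | {1,6,7,9}.
On input x, block {0,2,3,4,5,8,10} splits into {0,2,3,8,10} and {4,5}.
Split {0,2,3,8,10} by δ(·,x) → {2,8,10} and {0,3}.
On input x, block {1,6,7,9} splits into {1,9} and {6,7}.
No further refinement is possible. Final partition (5 blocks): {2,8,10} | {1,9} | {4,5} | {0,3} | {6,7}.
The equivalence class containing 10 is {2,8,10}, of size 3.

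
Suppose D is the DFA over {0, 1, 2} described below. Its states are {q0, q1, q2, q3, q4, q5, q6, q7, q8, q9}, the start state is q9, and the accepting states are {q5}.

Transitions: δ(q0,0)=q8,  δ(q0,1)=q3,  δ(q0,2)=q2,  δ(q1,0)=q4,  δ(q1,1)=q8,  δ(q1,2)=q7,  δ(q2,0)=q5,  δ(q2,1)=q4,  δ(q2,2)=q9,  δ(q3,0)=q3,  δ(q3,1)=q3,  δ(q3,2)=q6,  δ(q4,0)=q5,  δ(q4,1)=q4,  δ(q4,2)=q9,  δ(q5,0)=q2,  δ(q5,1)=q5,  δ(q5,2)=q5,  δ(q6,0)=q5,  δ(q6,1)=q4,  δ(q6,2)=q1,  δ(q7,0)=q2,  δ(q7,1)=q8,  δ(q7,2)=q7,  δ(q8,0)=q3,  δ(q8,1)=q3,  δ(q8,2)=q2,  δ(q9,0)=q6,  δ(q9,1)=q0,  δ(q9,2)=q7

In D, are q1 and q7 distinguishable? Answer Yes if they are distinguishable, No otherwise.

Every state is reachable, so we keep all 10.
P0 = {q5} | {q0,q1,q2,q3,q4,q6,q7,q8,q9}.
On input 0, block {q0,q1,q2,q3,q4,q6,q7,q8,q9} splits into {q0,q1,q3,q7,q8,q9} and {q2,q4,q6}.
Split {q0,q1,q3,q7,q8,q9} by δ(·,0) → {q0,q3,q8} and {q1,q7,q9}.
The partition is now stable with 4 blocks: {q5} | {q0,q3,q8} | {q2,q4,q6} | {q1,q7,q9}.
q1 and q7 lie in the same block of the stable partition, so they are equivalent — no string distinguishes them.

No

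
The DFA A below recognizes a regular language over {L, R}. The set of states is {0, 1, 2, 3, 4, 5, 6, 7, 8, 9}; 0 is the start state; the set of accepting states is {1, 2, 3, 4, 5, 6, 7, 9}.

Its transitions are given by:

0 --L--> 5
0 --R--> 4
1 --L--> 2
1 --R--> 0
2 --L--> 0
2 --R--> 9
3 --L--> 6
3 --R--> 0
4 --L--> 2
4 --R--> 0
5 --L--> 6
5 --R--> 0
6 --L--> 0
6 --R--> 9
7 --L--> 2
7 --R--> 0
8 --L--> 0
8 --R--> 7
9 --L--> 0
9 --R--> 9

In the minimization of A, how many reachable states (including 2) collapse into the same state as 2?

First remove the unreachable states {1,3,7,8}; 6 states remain.
P0 = {2,4,5,6,9} | {0}.
Refine {2,4,5,6,9} on symbol L: members go to different blocks, giving {2,6,9} and {4,5}.
The partition is now stable with 3 blocks: {2,6,9} | {0} | {4,5}.
The equivalence class containing 2 is {2,6,9}, of size 3.

3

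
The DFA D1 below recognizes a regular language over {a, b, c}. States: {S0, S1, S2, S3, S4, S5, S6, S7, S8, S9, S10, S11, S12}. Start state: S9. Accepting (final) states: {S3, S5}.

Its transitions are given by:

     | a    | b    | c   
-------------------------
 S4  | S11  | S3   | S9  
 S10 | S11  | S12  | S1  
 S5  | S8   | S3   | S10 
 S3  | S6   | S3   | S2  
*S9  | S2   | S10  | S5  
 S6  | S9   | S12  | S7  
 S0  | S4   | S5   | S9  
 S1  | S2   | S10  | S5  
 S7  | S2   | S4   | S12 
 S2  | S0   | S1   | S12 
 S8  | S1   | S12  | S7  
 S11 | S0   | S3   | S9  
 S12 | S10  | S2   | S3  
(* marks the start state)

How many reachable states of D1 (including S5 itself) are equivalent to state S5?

2

Every state is reachable, so we keep all 13.
P0 = {S3,S5} | {S0,S1,S2,S4,S6,S7,S8,S9,S10,S11,S12}.
Split {S0,S1,S2,S4,S6,S7,S8,S9,S10,S11,S12} by δ(·,b) → {S1,S2,S6,S7,S8,S9,S10,S12} and {S0,S4,S11}.
On input a, block {S1,S2,S6,S7,S8,S9,S10,S12} splits into {S1,S6,S7,S8,S9,S12} and {S2,S10}.
On input a, block {S1,S6,S7,S8,S9,S12} splits into {S1,S7,S9,S12} and {S6,S8}.
Refine {S1,S7,S9,S12} on symbol b: members go to different blocks, giving {S1,S9,S12} and {S7}.
The partition is now stable with 6 blocks: {S3,S5} | {S1,S9,S12} | {S0,S4,S11} | {S2,S10} | {S6,S8} | {S7}.
State S5 belongs to the block {S3,S5}, which has 2 states.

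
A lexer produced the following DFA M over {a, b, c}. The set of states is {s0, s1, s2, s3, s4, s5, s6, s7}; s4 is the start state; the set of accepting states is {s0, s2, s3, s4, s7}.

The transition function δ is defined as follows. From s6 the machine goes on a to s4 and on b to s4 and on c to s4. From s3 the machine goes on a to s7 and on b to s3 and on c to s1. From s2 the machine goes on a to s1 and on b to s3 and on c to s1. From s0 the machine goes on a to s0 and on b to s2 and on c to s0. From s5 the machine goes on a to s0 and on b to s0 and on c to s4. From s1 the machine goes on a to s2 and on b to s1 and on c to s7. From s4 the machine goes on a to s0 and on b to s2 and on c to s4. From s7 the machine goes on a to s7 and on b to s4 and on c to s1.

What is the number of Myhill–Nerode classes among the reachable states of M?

First remove the unreachable states {s5,s6}; 6 states remain.
P0 = {s0,s2,s3,s4,s7} | {s1}.
Refine {s0,s2,s3,s4,s7} on symbol a: members go to different blocks, giving {s0,s3,s4,s7} and {s2}.
Refine {s0,s3,s4,s7} on symbol b: members go to different blocks, giving {s0,s4} and {s3,s7}.
Refine {s3,s7} on symbol b: members go to different blocks, giving {s3} and {s7}.
No further refinement is possible. Final partition (5 blocks): {s0,s4} | {s1} | {s2} | {s3} | {s7}.

5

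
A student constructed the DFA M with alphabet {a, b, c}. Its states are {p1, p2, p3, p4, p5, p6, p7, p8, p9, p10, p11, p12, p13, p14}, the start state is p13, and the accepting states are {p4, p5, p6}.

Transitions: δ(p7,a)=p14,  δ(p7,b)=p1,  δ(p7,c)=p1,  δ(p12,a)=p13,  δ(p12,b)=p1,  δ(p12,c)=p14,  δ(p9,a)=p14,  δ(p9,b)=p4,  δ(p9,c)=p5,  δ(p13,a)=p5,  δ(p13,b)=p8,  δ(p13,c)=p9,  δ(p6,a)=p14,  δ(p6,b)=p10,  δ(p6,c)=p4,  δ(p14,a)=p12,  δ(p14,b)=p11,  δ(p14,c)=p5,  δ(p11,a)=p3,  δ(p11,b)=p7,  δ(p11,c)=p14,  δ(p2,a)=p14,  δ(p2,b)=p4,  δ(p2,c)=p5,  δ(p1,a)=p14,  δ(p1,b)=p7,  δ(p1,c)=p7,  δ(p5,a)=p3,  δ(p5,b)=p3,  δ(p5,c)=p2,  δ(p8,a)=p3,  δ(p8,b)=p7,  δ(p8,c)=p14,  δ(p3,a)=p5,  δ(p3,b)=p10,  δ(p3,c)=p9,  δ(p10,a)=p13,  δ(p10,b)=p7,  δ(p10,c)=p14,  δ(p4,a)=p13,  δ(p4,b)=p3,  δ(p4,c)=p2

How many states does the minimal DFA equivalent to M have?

Reachable states from the start: {p1,p2,p3,p4,p5,p7,p8,p9,p10,p11,p12,p13,p14}. Unreachable: {p6} — drop them.
Start with accepting vs non-accepting: {p4,p5} | {p1,p2,p3,p7,p8,p9,p10,p11,p12,p13,p14}.
Split {p1,p2,p3,p7,p8,p9,p10,p11,p12,p13,p14} by δ(·,a) → {p1,p2,p7,p8,p9,p10,p11,p12,p14} and {p3,p13}.
Refine {p1,p2,p7,p8,p9,p10,p11,p12,p14} on symbol a: members go to different blocks, giving {p1,p2,p7,p9,p14} and {p8,p10,p11,p12}.
On input a, block {p1,p2,p7,p9,p14} splits into {p1,p2,p7,p9} and {p14}.
On input b, block {p1,p2,p7,p9} splits into {p1,p7} and {p2,p9}.
Stable partition: {p4,p5} | {p1,p7} | {p3,p13} | {p8,p10,p11,p12} | {p14} | {p2,p9} — 6 equivalence classes.

6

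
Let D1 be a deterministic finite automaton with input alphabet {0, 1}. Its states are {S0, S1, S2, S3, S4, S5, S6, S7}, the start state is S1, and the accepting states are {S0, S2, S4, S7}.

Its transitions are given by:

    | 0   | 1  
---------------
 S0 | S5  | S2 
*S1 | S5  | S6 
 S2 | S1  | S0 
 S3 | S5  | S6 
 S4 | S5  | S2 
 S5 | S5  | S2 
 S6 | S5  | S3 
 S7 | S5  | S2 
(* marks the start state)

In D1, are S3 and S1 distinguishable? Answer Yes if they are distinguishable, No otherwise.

No

First remove the unreachable states {S4,S7}; 6 states remain.
P0 = {S0,S2} | {S1,S3,S5,S6}.
Refine {S1,S3,S5,S6} on symbol 1: members go to different blocks, giving {S1,S3,S6} and {S5}.
Split {S0,S2} by δ(·,0) → {S0} and {S2}.
No further refinement is possible. Final partition (4 blocks): {S0} | {S1,S3,S6} | {S5} | {S2}.
S3 and S1 lie in the same block of the stable partition, so they are equivalent — no string distinguishes them.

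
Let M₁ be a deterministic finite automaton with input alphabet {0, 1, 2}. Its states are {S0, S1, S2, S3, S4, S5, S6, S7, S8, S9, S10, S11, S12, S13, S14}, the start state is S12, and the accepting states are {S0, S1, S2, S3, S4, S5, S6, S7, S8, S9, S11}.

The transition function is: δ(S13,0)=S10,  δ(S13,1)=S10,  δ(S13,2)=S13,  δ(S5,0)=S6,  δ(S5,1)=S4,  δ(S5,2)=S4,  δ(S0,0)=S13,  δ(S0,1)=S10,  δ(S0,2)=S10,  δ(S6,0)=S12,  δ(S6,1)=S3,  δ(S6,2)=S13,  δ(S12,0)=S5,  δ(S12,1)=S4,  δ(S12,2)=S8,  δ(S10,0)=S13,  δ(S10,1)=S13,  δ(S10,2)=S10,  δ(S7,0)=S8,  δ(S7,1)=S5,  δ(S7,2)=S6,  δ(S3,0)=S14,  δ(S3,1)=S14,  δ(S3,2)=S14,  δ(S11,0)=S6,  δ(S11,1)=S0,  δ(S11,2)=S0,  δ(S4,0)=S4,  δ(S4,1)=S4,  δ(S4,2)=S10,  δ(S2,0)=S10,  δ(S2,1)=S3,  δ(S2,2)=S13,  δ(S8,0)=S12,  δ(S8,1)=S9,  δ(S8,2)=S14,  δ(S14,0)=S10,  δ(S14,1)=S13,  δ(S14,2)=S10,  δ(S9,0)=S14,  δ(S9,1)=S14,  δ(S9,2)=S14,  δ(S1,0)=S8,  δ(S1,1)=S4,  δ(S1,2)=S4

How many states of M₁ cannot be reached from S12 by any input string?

BFS from S12 reaches {S3, S4, S5, S6, S8, S9, S10, S12, S13, S14}; the 5 state(s) S0, S1, S2, S7, S11 are never visited.

5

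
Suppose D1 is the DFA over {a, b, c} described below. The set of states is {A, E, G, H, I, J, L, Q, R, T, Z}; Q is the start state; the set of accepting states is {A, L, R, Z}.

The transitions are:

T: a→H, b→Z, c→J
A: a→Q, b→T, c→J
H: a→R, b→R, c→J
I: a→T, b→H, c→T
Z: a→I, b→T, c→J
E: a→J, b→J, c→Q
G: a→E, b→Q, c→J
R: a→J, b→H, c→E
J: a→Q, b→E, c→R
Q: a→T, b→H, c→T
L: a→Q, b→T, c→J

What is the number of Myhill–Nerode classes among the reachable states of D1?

7

First remove the unreachable states {A,G,L}; 8 states remain.
P0 = {R,Z} | {E,H,I,J,Q,T}.
On input a, block {E,H,I,J,Q,T} splits into {E,I,J,Q,T} and {H}.
Refine {R,Z} on symbol b: members go to different blocks, giving {Z} and {R}.
Split {E,I,J,Q,T} by δ(·,a) → {E,I,J,Q} and {T}.
Refine {E,I,J,Q} on symbol a: members go to different blocks, giving {E,J} and {I,Q}.
Refine {E,J} on symbol a: members go to different blocks, giving {E} and {J}.
No further refinement is possible. Final partition (7 blocks): {Z} | {E} | {H} | {R} | {T} | {I,Q} | {J}.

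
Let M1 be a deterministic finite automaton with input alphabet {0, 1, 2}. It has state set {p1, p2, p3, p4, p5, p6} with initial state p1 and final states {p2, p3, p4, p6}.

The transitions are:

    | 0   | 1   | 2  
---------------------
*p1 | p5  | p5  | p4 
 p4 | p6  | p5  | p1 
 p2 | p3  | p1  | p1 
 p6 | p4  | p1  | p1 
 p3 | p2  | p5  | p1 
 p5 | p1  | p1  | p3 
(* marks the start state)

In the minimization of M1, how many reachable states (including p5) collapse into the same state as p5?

Every state is reachable, so we keep all 6.
Initial partition by acceptance: {p2,p3,p4,p6} | {p1,p5}.
The partition is now stable with 2 blocks: {p2,p3,p4,p6} | {p1,p5}.
State p5 belongs to the block {p1,p5}, which has 2 states.

2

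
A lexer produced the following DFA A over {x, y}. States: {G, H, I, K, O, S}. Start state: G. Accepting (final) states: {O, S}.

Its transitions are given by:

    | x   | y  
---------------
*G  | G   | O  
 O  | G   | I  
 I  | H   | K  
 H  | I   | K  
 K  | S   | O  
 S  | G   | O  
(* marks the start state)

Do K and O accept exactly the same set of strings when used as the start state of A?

No

Every state is reachable, so we keep all 6.
Start with accepting vs non-accepting: {O,S} | {G,H,I,K}.
On input y, block {O,S} splits into {O} and {S}.
Split {G,H,I,K} by δ(·,x) → {G,H,I} and {K}.
Refine {G,H,I} on symbol y: members go to different blocks, giving {H,I} and {G}.
No further refinement is possible. Final partition (5 blocks): {O} | {H,I} | {S} | {K} | {G}.
K and O end up in different blocks, so they are distinguishable. For instance, the string 'ε' is accepted from only O.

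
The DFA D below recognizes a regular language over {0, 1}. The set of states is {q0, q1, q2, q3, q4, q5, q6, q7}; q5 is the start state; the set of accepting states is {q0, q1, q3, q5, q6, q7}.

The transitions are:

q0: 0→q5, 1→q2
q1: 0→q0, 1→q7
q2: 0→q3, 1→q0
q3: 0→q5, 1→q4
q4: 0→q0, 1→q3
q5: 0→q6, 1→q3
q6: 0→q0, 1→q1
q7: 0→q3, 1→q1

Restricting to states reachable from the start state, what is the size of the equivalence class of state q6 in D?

Every state is reachable, so we keep all 8.
Start with accepting vs non-accepting: {q0,q1,q3,q5,q6,q7} | {q2,q4}.
Refine {q0,q1,q3,q5,q6,q7} on symbol 1: members go to different blocks, giving {q1,q5,q6,q7} and {q0,q3}.
On input 0, block {q1,q5,q6,q7} splits into {q1,q6,q7} and {q5}.
Stable partition: {q1,q6,q7} | {q2,q4} | {q0,q3} | {q5} — 4 equivalence classes.
State q6 belongs to the block {q1,q6,q7}, which has 3 states.

3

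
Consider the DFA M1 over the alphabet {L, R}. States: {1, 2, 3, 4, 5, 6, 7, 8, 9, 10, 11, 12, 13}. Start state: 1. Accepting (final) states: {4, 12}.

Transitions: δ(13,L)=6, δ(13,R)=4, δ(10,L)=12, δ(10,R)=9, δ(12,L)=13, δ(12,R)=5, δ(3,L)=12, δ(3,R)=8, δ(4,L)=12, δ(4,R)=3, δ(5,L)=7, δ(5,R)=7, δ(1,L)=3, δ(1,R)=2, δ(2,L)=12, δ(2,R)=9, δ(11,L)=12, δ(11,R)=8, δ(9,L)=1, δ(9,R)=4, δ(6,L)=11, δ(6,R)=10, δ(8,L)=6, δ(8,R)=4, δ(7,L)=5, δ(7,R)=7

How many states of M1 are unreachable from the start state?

0

Every one of the 13 states is reachable from 1.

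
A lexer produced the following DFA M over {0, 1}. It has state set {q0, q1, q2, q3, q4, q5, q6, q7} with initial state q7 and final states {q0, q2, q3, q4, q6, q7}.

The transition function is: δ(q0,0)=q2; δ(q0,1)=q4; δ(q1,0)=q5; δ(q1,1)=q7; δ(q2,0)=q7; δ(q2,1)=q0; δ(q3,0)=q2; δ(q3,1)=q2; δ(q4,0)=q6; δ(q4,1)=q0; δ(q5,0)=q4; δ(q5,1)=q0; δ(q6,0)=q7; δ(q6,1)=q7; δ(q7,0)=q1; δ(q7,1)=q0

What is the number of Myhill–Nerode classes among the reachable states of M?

Reachable states from the start: {q0,q1,q2,q4,q5,q6,q7}. Unreachable: {q3} — drop them.
Initial partition by acceptance: {q0,q2,q4,q6,q7} | {q1,q5}.
On input 0, block {q0,q2,q4,q6,q7} splits into {q0,q2,q4,q6} and {q7}.
Refine {q0,q2,q4,q6} on symbol 0: members go to different blocks, giving {q0,q4} and {q2,q6}.
Split {q1,q5} by δ(·,0) → {q1} and {q5}.
Refine {q2,q6} on symbol 1: members go to different blocks, giving {q2} and {q6}.
Split {q0,q4} by δ(·,0) → {q0} and {q4}.
The partition is now stable with 7 blocks: {q0} | {q1} | {q7} | {q2} | {q5} | {q6} | {q4}.

7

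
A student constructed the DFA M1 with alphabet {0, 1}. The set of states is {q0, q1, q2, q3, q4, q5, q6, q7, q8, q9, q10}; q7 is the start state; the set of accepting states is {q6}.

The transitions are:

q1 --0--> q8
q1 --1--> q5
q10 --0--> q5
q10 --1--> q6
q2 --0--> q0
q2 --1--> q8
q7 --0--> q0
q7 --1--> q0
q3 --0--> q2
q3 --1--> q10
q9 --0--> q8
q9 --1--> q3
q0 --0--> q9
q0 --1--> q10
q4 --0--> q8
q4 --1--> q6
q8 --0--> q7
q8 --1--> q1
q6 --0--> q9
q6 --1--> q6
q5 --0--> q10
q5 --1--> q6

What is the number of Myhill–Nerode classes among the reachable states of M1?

First remove the unreachable states {q4}; 10 states remain.
P0 = {q6} | {q0,q1,q2,q3,q5,q7,q8,q9,q10}.
On input 1, block {q0,q1,q2,q3,q5,q7,q8,q9,q10} splits into {q0,q1,q2,q3,q7,q8,q9} and {q5,q10}.
Refine {q0,q1,q2,q3,q7,q8,q9} on symbol 1: members go to different blocks, giving {q2,q7,q8,q9} and {q0,q1,q3}.
Refine {q2,q7,q8,q9} on symbol 0: members go to different blocks, giving {q2,q7} and {q8,q9}.
Split {q2,q7} by δ(·,1) → {q2} and {q7}.
On input 0, block {q0,q1,q3} splits into {q0,q1} and {q3}.
Refine {q8,q9} on symbol 0: members go to different blocks, giving {q8} and {q9}.
Split {q0,q1} by δ(·,0) → {q0} and {q1}.
Stable partition: {q6} | {q2} | {q5,q10} | {q0} | {q8} | {q7} | {q3} | {q9} | {q1} — 9 equivalence classes.

9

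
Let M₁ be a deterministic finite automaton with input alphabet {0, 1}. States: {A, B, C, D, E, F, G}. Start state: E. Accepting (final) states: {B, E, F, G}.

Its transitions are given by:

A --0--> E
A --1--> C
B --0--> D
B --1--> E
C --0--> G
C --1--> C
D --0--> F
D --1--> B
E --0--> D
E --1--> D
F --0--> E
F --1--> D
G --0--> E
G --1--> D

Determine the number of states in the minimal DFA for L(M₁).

4

States {A,C,G} cannot be reached from the start state, so discard them.
Start with accepting vs non-accepting: {B,E,F} | {D}.
Split {B,E,F} by δ(·,0) → {B,E} and {F}.
Split {B,E} by δ(·,1) → {B} and {E}.
Stable partition: {B} | {D} | {F} | {E} — 4 equivalence classes.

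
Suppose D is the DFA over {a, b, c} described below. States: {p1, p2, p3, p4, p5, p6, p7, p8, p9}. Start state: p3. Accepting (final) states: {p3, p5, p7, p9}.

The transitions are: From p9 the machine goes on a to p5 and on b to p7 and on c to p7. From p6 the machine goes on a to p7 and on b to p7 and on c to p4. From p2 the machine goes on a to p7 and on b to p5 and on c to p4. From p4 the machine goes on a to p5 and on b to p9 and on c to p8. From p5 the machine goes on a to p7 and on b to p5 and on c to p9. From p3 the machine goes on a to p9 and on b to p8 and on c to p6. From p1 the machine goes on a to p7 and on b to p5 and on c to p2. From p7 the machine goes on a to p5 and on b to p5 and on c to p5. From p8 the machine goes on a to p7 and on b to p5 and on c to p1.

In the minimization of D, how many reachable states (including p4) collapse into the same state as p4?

5

All states are reachable from the start state.
Initial partition by acceptance: {p3,p5,p7,p9} | {p1,p2,p4,p6,p8}.
Refine {p3,p5,p7,p9} on symbol b: members go to different blocks, giving {p5,p7,p9} and {p3}.
No further refinement is possible. Final partition (3 blocks): {p5,p7,p9} | {p1,p2,p4,p6,p8} | {p3}.
State p4 belongs to the block {p1,p2,p4,p6,p8}, which has 5 states.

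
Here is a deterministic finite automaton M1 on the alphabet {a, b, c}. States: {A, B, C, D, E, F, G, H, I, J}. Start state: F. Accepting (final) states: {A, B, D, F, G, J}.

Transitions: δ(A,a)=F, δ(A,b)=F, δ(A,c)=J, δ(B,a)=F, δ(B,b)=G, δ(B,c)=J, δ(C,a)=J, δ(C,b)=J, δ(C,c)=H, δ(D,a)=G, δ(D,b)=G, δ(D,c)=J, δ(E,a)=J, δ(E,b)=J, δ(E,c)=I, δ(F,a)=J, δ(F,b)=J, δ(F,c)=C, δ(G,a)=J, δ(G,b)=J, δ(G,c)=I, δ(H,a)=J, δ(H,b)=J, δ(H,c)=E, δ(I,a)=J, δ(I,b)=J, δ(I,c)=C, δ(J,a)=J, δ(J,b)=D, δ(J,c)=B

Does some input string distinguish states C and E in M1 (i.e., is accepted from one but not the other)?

No

First remove the unreachable states {A}; 9 states remain.
P0 = {B,D,F,G,J} | {C,E,H,I}.
On input c, block {B,D,F,G,J} splits into {B,D,J} and {F,G}.
Split {B,D,J} by δ(·,a) → {B,D} and {J}.
No further refinement is possible. Final partition (4 blocks): {B,D} | {C,E,H,I} | {F,G} | {J}.
C and E lie in the same block of the stable partition, so they are equivalent — no string distinguishes them.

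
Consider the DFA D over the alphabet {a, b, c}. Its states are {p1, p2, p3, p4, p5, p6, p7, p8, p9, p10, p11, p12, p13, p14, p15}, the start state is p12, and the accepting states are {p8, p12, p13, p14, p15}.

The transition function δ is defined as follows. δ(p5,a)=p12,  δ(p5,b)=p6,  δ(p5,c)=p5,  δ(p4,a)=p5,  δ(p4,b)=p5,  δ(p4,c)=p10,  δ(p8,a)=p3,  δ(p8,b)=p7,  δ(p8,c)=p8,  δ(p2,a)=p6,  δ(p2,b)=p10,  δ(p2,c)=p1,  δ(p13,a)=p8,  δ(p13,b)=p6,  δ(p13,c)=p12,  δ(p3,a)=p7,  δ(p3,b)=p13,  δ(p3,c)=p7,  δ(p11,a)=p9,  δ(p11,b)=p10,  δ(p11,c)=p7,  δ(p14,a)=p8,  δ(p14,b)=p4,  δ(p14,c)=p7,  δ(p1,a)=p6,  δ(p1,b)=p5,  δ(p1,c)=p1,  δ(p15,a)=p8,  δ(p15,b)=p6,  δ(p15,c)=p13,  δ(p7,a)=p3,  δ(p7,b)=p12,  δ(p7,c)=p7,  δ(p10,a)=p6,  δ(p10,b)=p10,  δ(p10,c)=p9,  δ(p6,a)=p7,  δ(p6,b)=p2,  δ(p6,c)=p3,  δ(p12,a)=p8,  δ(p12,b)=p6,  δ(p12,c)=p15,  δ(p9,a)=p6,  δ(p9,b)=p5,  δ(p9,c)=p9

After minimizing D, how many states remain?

7

Reachable states from the start: {p1,p2,p3,p5,p6,p7,p8,p9,p10,p12,p13,p15}. Unreachable: {p4,p11,p14} — drop them.
Start with accepting vs non-accepting: {p8,p12,p13,p15} | {p1,p2,p3,p5,p6,p7,p9,p10}.
Split {p8,p12,p13,p15} by δ(·,a) → {p12,p13,p15} and {p8}.
Split {p1,p2,p3,p5,p6,p7,p9,p10} by δ(·,a) → {p1,p2,p3,p6,p7,p9,p10} and {p5}.
Refine {p1,p2,p3,p6,p7,p9,p10} on symbol b: members go to different blocks, giving {p2,p6,p10} and {p1,p9} and {p3,p7}.
Refine {p2,p6,p10} on symbol a: members go to different blocks, giving {p2,p10} and {p6}.
No further refinement is possible. Final partition (7 blocks): {p12,p13,p15} | {p2,p10} | {p8} | {p5} | {p1,p9} | {p3,p7} | {p6}.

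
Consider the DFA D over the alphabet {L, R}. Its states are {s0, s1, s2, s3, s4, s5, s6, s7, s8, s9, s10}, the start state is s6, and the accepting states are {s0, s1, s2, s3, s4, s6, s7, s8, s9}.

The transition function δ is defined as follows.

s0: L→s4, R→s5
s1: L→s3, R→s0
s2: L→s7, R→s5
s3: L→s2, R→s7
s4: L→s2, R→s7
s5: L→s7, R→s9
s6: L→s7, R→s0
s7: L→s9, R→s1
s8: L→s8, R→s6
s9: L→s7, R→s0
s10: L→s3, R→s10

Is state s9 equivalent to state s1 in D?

No

Reachable states from the start: {s0,s1,s2,s3,s4,s5,s6,s7,s9}. Unreachable: {s8,s10} — drop them.
Initial partition by acceptance: {s0,s1,s2,s3,s4,s6,s7,s9} | {s5}.
On input R, block {s0,s1,s2,s3,s4,s6,s7,s9} splits into {s1,s3,s4,s6,s7,s9} and {s0,s2}.
On input L, block {s1,s3,s4,s6,s7,s9} splits into {s1,s6,s7,s9} and {s3,s4}.
Refine {s1,s6,s7,s9} on symbol L: members go to different blocks, giving {s6,s7,s9} and {s1}.
Refine {s6,s7,s9} on symbol R: members go to different blocks, giving {s6,s9} and {s7}.
Refine {s0,s2} on symbol L: members go to different blocks, giving {s0} and {s2}.
The partition is now stable with 7 blocks: {s6,s9} | {s5} | {s0} | {s3,s4} | {s1} | {s7} | {s2}.
s9 and s1 end up in different blocks, so they are distinguishable. For instance, the string 'LLR' is accepted from only s9.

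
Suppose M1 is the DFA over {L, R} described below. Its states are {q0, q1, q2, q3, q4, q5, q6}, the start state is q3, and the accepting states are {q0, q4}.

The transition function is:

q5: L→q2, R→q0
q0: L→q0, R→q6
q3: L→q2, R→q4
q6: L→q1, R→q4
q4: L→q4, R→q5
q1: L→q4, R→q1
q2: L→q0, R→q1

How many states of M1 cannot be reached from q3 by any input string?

0

A breadth-first search from the start state visits every state.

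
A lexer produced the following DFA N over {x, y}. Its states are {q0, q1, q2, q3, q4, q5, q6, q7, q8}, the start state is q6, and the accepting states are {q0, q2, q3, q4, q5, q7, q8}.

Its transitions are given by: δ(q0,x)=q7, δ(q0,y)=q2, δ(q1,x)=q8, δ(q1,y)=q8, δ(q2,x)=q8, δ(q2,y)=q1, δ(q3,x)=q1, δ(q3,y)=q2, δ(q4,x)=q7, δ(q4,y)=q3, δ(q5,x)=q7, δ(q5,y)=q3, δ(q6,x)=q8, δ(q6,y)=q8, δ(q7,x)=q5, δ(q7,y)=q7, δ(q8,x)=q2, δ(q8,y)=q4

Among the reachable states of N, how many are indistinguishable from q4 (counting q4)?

First remove the unreachable states {q0}; 8 states remain.
P0 = {q2,q3,q4,q5,q7,q8} | {q1,q6}.
Split {q2,q3,q4,q5,q7,q8} by δ(·,x) → {q2,q4,q5,q7,q8} and {q3}.
On input y, block {q2,q4,q5,q7,q8} splits into {q4,q5} and {q7,q8} and {q2}.
Refine {q7,q8} on symbol x: members go to different blocks, giving {q7} and {q8}.
The partition is now stable with 6 blocks: {q4,q5} | {q1,q6} | {q3} | {q7} | {q2} | {q8}.
State q4 belongs to the block {q4,q5}, which has 2 states.

2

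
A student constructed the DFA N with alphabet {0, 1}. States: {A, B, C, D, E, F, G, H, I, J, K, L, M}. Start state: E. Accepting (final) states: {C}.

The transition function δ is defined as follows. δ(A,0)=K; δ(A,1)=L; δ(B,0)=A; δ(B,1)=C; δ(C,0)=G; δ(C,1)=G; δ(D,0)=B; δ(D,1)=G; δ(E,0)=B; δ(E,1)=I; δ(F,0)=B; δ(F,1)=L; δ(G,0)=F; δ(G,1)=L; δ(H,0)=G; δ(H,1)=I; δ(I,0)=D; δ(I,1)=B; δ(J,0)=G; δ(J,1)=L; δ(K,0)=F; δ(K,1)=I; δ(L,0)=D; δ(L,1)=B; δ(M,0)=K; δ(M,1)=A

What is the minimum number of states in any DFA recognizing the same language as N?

First remove the unreachable states {H,J,M}; 10 states remain.
Start with accepting vs non-accepting: {C} | {A,B,D,E,F,G,I,K,L}.
Refine {A,B,D,E,F,G,I,K,L} on symbol 1: members go to different blocks, giving {A,D,E,F,G,I,K,L} and {B}.
Refine {A,D,E,F,G,I,K,L} on symbol 0: members go to different blocks, giving {A,G,I,K,L} and {D,E,F}.
Split {A,G,I,K,L} by δ(·,0) → {G,I,K,L} and {A}.
Refine {G,I,K,L} on symbol 1: members go to different blocks, giving {G,K} and {I,L}.
Split {D,E,F} by δ(·,1) → {E,F} and {D}.
No further refinement is possible. Final partition (7 blocks): {C} | {G,K} | {B} | {E,F} | {A} | {I,L} | {D}.

7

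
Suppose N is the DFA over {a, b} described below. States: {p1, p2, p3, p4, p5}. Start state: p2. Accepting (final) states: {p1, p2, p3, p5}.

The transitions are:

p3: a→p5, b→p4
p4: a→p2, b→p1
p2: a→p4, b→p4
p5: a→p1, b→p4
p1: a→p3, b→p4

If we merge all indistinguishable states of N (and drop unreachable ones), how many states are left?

3

All states are reachable from the start state.
Start with accepting vs non-accepting: {p1,p2,p3,p5} | {p4}.
Refine {p1,p2,p3,p5} on symbol a: members go to different blocks, giving {p1,p3,p5} and {p2}.
Stable partition: {p1,p3,p5} | {p4} | {p2} — 3 equivalence classes.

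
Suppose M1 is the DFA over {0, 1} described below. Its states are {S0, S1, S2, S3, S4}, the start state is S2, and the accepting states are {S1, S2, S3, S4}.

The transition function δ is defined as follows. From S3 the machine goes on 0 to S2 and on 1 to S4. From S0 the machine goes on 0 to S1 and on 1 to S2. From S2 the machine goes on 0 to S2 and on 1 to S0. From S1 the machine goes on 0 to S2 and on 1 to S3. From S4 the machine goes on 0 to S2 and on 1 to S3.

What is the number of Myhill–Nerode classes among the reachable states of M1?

3

Initial partition by acceptance: {S1,S2,S3,S4} | {S0}.
Refine {S1,S2,S3,S4} on symbol 1: members go to different blocks, giving {S1,S3,S4} and {S2}.
The partition is now stable with 3 blocks: {S1,S3,S4} | {S0} | {S2}.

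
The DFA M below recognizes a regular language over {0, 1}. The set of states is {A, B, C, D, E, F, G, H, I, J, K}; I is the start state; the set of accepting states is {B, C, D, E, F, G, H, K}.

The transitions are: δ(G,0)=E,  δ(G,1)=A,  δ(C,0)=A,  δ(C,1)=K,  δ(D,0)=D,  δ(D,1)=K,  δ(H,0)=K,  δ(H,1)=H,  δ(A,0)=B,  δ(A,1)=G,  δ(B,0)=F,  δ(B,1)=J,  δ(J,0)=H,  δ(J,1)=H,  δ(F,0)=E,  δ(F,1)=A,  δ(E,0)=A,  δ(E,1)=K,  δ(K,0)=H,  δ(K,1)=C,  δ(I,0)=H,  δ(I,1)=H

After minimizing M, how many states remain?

States {D} cannot be reached from the start state, so discard them.
Start with accepting vs non-accepting: {B,C,E,F,G,H,K} | {A,I,J}.
Split {B,C,E,F,G,H,K} by δ(·,0) → {B,F,G,H,K} and {C,E}.
Split {B,F,G,H,K} by δ(·,0) → {B,H,K} and {F,G}.
Refine {B,H,K} on symbol 0: members go to different blocks, giving {H,K} and {B}.
Split {H,K} by δ(·,1) → {H} and {K}.
Refine {A,I,J} on symbol 0: members go to different blocks, giving {I,J} and {A}.
Stable partition: {H} | {I,J} | {C,E} | {F,G} | {B} | {K} | {A} — 7 equivalence classes.

7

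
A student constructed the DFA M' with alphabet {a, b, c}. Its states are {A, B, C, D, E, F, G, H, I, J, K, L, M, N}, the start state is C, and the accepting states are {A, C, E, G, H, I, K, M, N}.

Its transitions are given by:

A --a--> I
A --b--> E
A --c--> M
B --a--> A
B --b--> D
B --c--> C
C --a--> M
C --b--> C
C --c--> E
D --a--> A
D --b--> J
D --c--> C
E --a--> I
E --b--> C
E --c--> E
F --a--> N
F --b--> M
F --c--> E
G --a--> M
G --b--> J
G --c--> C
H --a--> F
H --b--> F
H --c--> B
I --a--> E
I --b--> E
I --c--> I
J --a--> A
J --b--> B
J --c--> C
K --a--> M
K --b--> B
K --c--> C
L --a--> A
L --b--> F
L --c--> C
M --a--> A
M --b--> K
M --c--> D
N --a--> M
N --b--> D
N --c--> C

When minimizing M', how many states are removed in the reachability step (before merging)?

No path from C leads to F, G, H, L, N; the other 9 states are all reachable.

5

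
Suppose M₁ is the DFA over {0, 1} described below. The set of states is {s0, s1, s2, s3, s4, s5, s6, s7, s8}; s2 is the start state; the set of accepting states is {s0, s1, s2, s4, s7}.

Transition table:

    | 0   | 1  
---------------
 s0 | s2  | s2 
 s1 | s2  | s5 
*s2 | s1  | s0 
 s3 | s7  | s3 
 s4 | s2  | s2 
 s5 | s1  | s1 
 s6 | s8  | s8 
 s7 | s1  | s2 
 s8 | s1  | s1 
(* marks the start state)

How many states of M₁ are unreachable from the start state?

5

No path from s2 leads to s3, s4, s6, s7, s8; the other 4 states are all reachable.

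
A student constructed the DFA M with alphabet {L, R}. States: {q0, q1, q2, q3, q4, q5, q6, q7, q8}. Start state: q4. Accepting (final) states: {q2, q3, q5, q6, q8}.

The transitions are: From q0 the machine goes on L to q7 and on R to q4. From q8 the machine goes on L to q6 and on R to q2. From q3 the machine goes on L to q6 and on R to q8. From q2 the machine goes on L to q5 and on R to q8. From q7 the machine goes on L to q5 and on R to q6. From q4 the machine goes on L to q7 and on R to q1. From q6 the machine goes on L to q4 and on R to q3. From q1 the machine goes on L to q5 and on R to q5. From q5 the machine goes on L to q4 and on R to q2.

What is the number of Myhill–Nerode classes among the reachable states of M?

4

Reachable states from the start: {q1,q2,q3,q4,q5,q6,q7,q8}. Unreachable: {q0} — drop them.
Initial partition by acceptance: {q2,q3,q5,q6,q8} | {q1,q4,q7}.
Split {q2,q3,q5,q6,q8} by δ(·,L) → {q2,q3,q8} and {q5,q6}.
Refine {q1,q4,q7} on symbol L: members go to different blocks, giving {q1,q7} and {q4}.
The partition is now stable with 4 blocks: {q2,q3,q8} | {q1,q7} | {q5,q6} | {q4}.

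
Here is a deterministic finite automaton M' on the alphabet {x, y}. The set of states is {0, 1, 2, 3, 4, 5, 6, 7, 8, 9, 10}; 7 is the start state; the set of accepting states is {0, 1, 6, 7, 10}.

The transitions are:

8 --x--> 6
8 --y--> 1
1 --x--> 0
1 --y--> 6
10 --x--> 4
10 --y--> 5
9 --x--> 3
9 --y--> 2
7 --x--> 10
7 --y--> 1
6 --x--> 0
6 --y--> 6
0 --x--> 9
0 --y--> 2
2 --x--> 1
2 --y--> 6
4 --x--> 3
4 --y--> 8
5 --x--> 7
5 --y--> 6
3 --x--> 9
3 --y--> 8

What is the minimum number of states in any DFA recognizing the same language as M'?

All states are reachable from the start state.
Initial partition by acceptance: {0,1,6,7,10} | {2,3,4,5,8,9}.
Refine {0,1,6,7,10} on symbol x: members go to different blocks, giving {1,6,7} and {0,10}.
On input x, block {2,3,4,5,8,9} splits into {2,5,8} and {3,4,9}.
The partition is now stable with 4 blocks: {1,6,7} | {2,5,8} | {0,10} | {3,4,9}.

4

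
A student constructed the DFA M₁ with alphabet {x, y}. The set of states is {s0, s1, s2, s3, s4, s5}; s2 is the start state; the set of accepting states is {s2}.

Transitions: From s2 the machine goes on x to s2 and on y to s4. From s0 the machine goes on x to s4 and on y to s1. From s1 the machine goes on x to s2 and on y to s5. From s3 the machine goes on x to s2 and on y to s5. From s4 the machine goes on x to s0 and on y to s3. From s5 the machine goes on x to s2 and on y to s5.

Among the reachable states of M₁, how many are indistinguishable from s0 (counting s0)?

All states are reachable from the start state.
Initial partition by acceptance: {s2} | {s0,s1,s3,s4,s5}.
On input x, block {s0,s1,s3,s4,s5} splits into {s1,s3,s5} and {s0,s4}.
The partition is now stable with 3 blocks: {s2} | {s1,s3,s5} | {s0,s4}.
The equivalence class containing s0 is {s0,s4}, of size 2.

2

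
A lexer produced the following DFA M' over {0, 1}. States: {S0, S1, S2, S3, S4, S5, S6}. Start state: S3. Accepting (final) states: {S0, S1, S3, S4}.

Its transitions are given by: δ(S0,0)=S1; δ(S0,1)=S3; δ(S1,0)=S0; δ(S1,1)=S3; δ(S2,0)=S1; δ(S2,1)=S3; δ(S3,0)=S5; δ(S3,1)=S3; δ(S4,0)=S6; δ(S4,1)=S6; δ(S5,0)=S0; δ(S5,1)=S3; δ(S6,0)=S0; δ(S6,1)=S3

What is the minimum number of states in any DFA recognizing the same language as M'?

3

States {S2,S4,S6} cannot be reached from the start state, so discard them.
P0 = {S0,S1,S3} | {S5}.
Split {S0,S1,S3} by δ(·,0) → {S0,S1} and {S3}.
No further refinement is possible. Final partition (3 blocks): {S0,S1} | {S5} | {S3}.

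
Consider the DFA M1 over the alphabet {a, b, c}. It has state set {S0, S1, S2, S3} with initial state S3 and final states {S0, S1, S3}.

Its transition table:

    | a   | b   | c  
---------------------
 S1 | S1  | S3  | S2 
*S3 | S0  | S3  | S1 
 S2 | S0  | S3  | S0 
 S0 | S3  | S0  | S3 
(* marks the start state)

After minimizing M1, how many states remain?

4

All states are reachable from the start state.
Initial partition by acceptance: {S0,S1,S3} | {S2}.
Refine {S0,S1,S3} on symbol c: members go to different blocks, giving {S0,S3} and {S1}.
Refine {S0,S3} on symbol c: members go to different blocks, giving {S0} and {S3}.
The partition is now stable with 4 blocks: {S0} | {S2} | {S1} | {S3}.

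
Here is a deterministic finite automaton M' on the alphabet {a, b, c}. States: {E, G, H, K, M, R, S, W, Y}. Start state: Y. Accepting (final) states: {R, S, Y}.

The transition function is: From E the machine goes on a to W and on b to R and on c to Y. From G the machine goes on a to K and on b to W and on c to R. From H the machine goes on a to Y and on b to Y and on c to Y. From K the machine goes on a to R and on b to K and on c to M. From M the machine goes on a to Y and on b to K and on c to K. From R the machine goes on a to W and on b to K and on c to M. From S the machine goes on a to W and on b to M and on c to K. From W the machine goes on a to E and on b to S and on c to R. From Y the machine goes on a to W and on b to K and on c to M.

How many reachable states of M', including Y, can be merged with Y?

Reachable states from the start: {E,K,M,R,S,W,Y}. Unreachable: {G,H} — drop them.
Initial partition by acceptance: {R,S,Y} | {E,K,M,W}.
Split {E,K,M,W} by δ(·,a) → {K,M} and {E,W}.
Stable partition: {R,S,Y} | {K,M} | {E,W} — 3 equivalence classes.
The equivalence class containing Y is {R,S,Y}, of size 3.

3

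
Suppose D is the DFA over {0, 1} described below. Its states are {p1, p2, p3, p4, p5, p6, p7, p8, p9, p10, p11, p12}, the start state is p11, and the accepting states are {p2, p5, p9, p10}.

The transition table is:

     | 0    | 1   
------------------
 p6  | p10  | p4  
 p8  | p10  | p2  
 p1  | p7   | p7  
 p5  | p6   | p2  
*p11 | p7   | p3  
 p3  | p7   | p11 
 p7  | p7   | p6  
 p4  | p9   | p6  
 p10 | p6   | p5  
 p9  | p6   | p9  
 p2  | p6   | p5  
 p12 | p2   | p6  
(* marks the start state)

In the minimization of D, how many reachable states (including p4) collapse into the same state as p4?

2

First remove the unreachable states {p1,p8,p12}; 9 states remain.
Initial partition by acceptance: {p2,p5,p9,p10} | {p3,p4,p6,p7,p11}.
On input 0, block {p3,p4,p6,p7,p11} splits into {p3,p7,p11} and {p4,p6}.
On input 1, block {p3,p7,p11} splits into {p3,p11} and {p7}.
No further refinement is possible. Final partition (4 blocks): {p2,p5,p9,p10} | {p3,p11} | {p4,p6} | {p7}.
State p4 belongs to the block {p4,p6}, which has 2 states.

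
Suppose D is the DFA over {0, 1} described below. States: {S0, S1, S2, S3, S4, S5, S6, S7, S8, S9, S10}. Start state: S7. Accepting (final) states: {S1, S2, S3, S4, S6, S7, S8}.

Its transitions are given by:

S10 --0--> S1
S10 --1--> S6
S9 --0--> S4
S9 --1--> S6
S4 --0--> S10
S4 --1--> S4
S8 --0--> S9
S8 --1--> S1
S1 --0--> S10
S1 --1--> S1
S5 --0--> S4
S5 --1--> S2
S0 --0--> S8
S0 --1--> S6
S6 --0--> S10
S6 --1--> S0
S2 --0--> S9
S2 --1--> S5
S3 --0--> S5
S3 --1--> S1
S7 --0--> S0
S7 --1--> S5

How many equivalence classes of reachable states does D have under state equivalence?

Reachable states from the start: {S0,S1,S2,S4,S5,S6,S7,S8,S9,S10}. Unreachable: {S3} — drop them.
Start with accepting vs non-accepting: {S1,S2,S4,S6,S7,S8} | {S0,S5,S9,S10}.
Refine {S1,S2,S4,S6,S7,S8} on symbol 1: members go to different blocks, giving {S1,S4,S8} and {S2,S6,S7}.
Stable partition: {S1,S4,S8} | {S0,S5,S9,S10} | {S2,S6,S7} — 3 equivalence classes.

3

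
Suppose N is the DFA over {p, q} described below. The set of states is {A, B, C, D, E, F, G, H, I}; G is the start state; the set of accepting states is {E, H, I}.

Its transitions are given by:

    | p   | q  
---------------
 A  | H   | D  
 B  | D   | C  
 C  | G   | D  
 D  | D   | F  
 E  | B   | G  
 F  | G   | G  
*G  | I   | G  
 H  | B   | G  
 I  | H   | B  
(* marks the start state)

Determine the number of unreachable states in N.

BFS from G reaches {B, C, D, F, G, H, I}; the 2 state(s) A, E are never visited.

2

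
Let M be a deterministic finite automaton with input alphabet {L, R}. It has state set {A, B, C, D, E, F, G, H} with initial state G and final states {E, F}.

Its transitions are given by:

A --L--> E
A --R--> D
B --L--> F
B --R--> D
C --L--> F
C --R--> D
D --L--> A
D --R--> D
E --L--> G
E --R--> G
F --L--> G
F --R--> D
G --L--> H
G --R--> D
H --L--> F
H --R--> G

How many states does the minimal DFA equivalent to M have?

States {B,C} cannot be reached from the start state, so discard them.
Start with accepting vs non-accepting: {E,F} | {A,D,G,H}.
Split {A,D,G,H} by δ(·,L) → {A,H} and {D,G}.
Stable partition: {E,F} | {A,H} | {D,G} — 3 equivalence classes.

3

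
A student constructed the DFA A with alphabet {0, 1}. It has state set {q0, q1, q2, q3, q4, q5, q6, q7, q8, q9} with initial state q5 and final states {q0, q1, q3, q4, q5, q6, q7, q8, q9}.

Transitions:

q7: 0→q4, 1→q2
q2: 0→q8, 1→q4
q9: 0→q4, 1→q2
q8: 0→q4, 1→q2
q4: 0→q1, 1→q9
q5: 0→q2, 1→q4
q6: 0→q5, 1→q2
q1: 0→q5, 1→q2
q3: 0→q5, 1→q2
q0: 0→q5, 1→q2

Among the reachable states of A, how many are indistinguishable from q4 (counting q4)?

1

First remove the unreachable states {q0,q3,q6,q7}; 6 states remain.
Initial partition by acceptance: {q1,q4,q5,q8,q9} | {q2}.
Refine {q1,q4,q5,q8,q9} on symbol 0: members go to different blocks, giving {q1,q4,q8,q9} and {q5}.
On input 0, block {q1,q4,q8,q9} splits into {q4,q8,q9} and {q1}.
Split {q4,q8,q9} by δ(·,0) → {q8,q9} and {q4}.
Stable partition: {q8,q9} | {q2} | {q5} | {q1} | {q4} — 5 equivalence classes.
State q4 belongs to the block {q4}, which has 1 states.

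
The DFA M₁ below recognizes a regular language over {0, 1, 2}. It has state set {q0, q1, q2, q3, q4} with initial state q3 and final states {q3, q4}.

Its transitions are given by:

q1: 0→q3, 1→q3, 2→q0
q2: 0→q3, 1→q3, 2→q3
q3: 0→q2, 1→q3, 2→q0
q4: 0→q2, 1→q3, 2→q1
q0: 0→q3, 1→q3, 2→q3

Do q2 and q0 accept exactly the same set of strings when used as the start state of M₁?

Reachable states from the start: {q0,q2,q3}. Unreachable: {q1,q4} — drop them.
P0 = {q3} | {q0,q2}.
The partition is now stable with 2 blocks: {q3} | {q0,q2}.
q2 and q0 lie in the same block of the stable partition, so they are equivalent — no string distinguishes them.

Yes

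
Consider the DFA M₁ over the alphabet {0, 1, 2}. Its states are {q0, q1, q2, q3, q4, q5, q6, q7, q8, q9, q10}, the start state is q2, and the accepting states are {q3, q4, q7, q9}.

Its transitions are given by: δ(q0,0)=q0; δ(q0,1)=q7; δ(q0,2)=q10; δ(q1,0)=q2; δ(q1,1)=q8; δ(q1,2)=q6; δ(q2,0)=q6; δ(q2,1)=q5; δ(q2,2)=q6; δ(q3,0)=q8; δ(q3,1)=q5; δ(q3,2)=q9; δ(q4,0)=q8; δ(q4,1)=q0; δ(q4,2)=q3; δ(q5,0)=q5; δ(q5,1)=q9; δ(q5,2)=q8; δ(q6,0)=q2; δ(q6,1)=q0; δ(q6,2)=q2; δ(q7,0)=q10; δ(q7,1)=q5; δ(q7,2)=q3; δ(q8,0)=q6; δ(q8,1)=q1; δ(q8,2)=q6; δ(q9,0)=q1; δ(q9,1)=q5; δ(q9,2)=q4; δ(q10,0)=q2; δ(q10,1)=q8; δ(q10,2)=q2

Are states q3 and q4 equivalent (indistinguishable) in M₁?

Yes

Initial partition by acceptance: {q3,q4,q7,q9} | {q0,q1,q2,q5,q6,q8,q10}.
On input 1, block {q0,q1,q2,q5,q6,q8,q10} splits into {q1,q2,q6,q8,q10} and {q0,q5}.
Refine {q1,q2,q6,q8,q10} on symbol 1: members go to different blocks, giving {q1,q8,q10} and {q2,q6}.
The partition is now stable with 4 blocks: {q3,q4,q7,q9} | {q1,q8,q10} | {q0,q5} | {q2,q6}.
q3 and q4 lie in the same block of the stable partition, so they are equivalent — no string distinguishes them.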